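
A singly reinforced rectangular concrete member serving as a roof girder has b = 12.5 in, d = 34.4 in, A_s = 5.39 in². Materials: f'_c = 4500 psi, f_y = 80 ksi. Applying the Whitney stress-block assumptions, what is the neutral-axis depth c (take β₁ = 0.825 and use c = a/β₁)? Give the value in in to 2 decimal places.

T = A_s f_y = 5.39 × 80 = 431.2 kips.
a = T/(0.85 f'_c b) = 431.2/(0.85 × 4.5 × 12.5) = 9.0186 in.
With β₁ = 0.825, c = a/β₁ = 9.0186/0.825 = 10.93 in.

c ≈ 10.93 in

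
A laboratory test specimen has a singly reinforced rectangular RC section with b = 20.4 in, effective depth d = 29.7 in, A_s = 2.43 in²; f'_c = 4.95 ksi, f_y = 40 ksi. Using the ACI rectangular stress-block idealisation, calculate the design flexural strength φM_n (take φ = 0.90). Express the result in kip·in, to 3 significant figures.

φM_n ≈ 2550 kip·in

T = A_s f_y = 2.43 × 40 = 97.2 kips.
a = T/(0.85 f'_c b) = 97.2/(0.85 × 4.95 × 20.4) = 1.132 in.
M_n = T(d − a/2) = 97.2 × (29.7 − 0.566) = 2831.8 kip·in.
φM_n = 0.90 × 2831.8 = 2548.6 kip·in.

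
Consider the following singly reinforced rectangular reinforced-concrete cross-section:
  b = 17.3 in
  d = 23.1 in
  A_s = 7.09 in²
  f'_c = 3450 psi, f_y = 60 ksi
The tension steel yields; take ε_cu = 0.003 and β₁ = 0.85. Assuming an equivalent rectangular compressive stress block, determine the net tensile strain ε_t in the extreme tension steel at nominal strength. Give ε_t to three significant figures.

a = A_s f_y/(0.85 f'_c b) = 8.385 in.
β₁ = 0.85, so c = a/β₁ = 8.385/0.85 = 9.865 in.
From the linear strain diagram with ε_cu = 0.003: ε_t = 0.003 (d − c)/c = 0.003 × (23.1 − 9.865)/9.865 = 0.00402.
ε_t is between 0.004 and 0.005 — transition zone.

ε_t ≈ 0.00402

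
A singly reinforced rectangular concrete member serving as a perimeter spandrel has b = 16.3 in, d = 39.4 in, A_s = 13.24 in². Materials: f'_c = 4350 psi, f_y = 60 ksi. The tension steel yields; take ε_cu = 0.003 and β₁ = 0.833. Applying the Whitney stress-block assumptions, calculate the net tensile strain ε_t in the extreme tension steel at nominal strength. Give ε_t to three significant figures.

a = A_s f_y/(0.85 f'_c b) = 13.181 in.
β₁ = 0.833, so c = a/β₁ = 13.181/0.833 = 15.824 in.
From the linear strain diagram with ε_cu = 0.003: ε_t = 0.003 (d − c)/c = 0.003 × (39.4 − 15.824)/15.824 = 0.00447.
ε_t is between 0.004 and 0.005 — transition zone.

ε_t ≈ 0.00447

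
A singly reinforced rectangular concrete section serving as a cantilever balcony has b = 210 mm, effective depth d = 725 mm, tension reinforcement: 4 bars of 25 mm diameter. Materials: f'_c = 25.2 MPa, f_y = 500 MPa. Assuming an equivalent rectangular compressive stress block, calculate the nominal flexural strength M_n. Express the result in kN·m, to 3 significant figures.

M_n ≈ 605 kN·m

A_s = 4 × 491 = 1964 mm².
T = A_s f_y = 1964 × 500 = 982000 N = 982 kN.
From C = T: a = T/(0.85 f'_c b) = 982000/(0.85 × 25.2 × 210) = 218.31 mm.
M_n = T(d − a/2) = 982 kN × (725 − 109.155) mm = 604.76 kN·m.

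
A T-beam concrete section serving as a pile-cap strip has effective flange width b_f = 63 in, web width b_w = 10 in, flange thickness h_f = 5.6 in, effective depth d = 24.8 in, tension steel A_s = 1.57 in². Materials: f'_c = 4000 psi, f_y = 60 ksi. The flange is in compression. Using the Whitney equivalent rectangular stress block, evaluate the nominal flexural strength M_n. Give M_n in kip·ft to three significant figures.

M_n ≈ 193 kip·ft

Tension: T = A_s f_y = 1.57 × 60 = 94.2 kips.
Try a within the flange: a = T/(0.85 f'_c b_f) = 94.2/(0.85 × 4 × 63) = 0.440 in.
Since a = 0.440 ≤ h_f = 5.6 in, the stress block lies entirely in the flange; analyse as a rectangular beam of width b_f.
M_n = T(d − a/2) = 94.2 × (24.8 − 0.22) = 2315.4 kip·in.
M_n = 2315.4/12 = 192.95 kip·ft.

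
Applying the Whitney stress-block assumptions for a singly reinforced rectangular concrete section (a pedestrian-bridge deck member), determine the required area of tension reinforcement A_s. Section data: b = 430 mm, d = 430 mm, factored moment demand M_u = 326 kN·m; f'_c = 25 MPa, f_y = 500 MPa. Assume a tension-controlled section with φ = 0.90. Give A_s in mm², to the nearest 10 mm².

M_n = M_u/φ = 326/0.90 = 362.222 kN·m.
With M_n = 0.85 f'_c a b (d − a/2), solve the quadratic for a:
a = d − √(d² − 2M_n/(0.85 f'_c b)) = 430 − √(430² − 2 × 362.222×10⁶/(0.85 × 25 × 430)) = 105.01 mm.
A_s = 0.85 f'_c a b / f_y = 0.85 × 25 × 105.01 × 430 / 500 = 1919.1 mm².

A_s ≈ 1920 mm²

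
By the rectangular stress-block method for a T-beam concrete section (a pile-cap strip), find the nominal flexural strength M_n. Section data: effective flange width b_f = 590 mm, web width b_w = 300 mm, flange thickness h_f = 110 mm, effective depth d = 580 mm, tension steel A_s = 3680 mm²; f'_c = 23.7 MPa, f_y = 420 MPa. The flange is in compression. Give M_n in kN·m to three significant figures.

Tension: T = A_s f_y = 3680 × 420 = 1545600 N.
Try a within the flange: a = T/(0.85 f'_c b_f) = 1545600/(0.85 × 23.7 × 590) = 130.04 mm.
a = 130.04 > h_f = 110 mm: the block extends into the web. Split into flange-overhang and web parts.
C_f = 0.85 f'_c (b_f − b_w) h_f = 0.85 × 23.7 × (590 − 300) × 110 = 642626 N.
Remaining web compression depth: a_w = (T − C_f)/(0.85 f'_c b_w) = (1545600 − 642626)/(0.85 × 23.7 × 300) = 149.41 mm.
M_n = C_f(d − h_f/2) + (T − C_f)(d − a_w/2) = 642626 × (580 − 55) + 902974 × (580 − 74.705) = 337.38 + 456.27 = 793.65 × 10⁶ N·mm.
M_n = 793.65 kN·m.

M_n ≈ 794 kN·m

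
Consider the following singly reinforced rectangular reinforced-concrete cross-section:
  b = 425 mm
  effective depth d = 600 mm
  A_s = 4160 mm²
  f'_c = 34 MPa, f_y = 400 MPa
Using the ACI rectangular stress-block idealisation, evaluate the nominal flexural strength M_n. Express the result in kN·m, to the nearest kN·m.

T = A_s f_y = 4160 × 400 = 1664000 N = 1664 kN.
From C = T: a = T/(0.85 f'_c b) = 1664000/(0.85 × 34 × 425) = 135.48 mm.
M_n = T(d − a/2) = 1664 kN × (600 − 67.74) mm = 885.68 kN·m.

M_n ≈ 886 kN·m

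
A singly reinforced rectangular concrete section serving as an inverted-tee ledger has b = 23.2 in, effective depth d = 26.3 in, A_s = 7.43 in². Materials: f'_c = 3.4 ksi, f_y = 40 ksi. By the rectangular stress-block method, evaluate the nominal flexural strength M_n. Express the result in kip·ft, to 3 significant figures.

M_n ≈ 596 kip·ft

T = A_s f_y = 7.43 × 40 = 297.2 kips.
a = T/(0.85 f'_c b) = 297.2/(0.85 × 3.4 × 23.2) = 4.433 in.
M_n = T(d − a/2) = 297.2 × (26.3 − 2.2165) = 7157.6 kip·in = 7157.6/12 = 596.47 kip·ft.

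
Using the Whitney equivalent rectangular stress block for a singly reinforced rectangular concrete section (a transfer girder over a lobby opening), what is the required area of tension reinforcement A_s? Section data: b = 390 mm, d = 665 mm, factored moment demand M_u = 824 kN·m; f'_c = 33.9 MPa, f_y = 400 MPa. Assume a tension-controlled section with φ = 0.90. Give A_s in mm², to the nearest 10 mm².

M_n = M_u/φ = 824/0.90 = 915.556 kN·m.
With M_n = 0.85 f'_c a b (d − a/2), solve the quadratic for a:
a = d − √(d² − 2M_n/(0.85 f'_c b)) = 665 − √(665² − 2 × 915.556×10⁶/(0.85 × 33.9 × 390)) = 136.53 mm.
A_s = 0.85 f'_c a b / f_y = 0.85 × 33.9 × 136.53 × 390 / 400 = 3835.8 mm².

A_s ≈ 3840 mm²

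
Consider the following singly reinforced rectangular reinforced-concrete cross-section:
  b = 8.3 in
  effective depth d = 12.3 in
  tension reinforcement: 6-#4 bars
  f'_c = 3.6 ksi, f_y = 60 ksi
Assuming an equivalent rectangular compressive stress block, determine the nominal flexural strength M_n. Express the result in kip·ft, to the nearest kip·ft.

M_n ≈ 65 kip·ft

A_s = 6 × 0.2 = 1.2 in².
T = A_s f_y = 1.2 × 60 = 72 kips.
a = T/(0.85 f'_c b) = 72/(0.85 × 3.6 × 8.3) = 2.835 in.
M_n = T(d − a/2) = 72 × (12.3 − 1.4175) = 783.5 kip·in = 783.5/12 = 65.29 kip·ft.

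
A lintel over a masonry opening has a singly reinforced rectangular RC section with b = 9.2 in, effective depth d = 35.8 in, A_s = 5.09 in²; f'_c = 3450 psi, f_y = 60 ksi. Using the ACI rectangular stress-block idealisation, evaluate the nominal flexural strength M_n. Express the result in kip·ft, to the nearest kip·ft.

T = A_s f_y = 5.09 × 60 = 305.4 kips.
a = T/(0.85 f'_c b) = 305.4/(0.85 × 3.45 × 9.2) = 11.320 in.
M_n = T(d − a/2) = 305.4 × (35.8 − 5.66) = 9204.8 kip·in = 9204.8/12 = 767.07 kip·ft.

M_n ≈ 767 kip·ft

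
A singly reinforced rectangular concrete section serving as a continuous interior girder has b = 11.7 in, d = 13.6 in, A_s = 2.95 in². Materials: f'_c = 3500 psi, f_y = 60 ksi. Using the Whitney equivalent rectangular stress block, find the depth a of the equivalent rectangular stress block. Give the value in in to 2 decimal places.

T = A_s f_y = 2.95 × 60 = 177 kips.
a = T/(0.85 f'_c b) = 177/(0.85 × 3.5 × 11.7) = 5.09 in.

a ≈ 5.09 in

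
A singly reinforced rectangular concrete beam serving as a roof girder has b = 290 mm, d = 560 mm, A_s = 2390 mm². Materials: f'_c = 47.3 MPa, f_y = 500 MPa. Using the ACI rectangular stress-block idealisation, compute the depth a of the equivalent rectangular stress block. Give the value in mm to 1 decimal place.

T = A_s f_y = 2390 × 500 = 1195000 N = 1195 kN.
Setting C = 0.85 f'_c a b equal to T: a = 1195000/(0.85 × 47.3 × 290) = 102.5 mm.

a ≈ 102.5 mm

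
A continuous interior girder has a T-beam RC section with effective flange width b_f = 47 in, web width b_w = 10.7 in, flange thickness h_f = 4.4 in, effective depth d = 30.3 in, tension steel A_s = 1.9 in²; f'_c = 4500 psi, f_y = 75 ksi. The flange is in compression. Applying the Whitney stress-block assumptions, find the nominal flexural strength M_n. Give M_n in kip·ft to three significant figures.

Tension: T = A_s f_y = 1.9 × 75 = 142.5 kips.
Try a within the flange: a = T/(0.85 f'_c b_f) = 142.5/(0.85 × 4.5 × 47) = 0.793 in.
Since a = 0.793 ≤ h_f = 4.4 in, the stress block lies entirely in the flange; analyse as a rectangular beam of width b_f.
M_n = T(d − a/2) = 142.5 × (30.3 − 0.3965) = 4261.2 kip·in.
M_n = 4261.2/12 = 355.10 kip·ft.

M_n ≈ 355 kip·ft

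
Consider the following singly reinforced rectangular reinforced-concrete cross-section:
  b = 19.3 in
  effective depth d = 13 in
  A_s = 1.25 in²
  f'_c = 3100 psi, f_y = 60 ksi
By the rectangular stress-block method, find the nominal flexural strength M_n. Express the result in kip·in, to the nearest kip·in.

M_n ≈ 920 kip·in

T = A_s f_y = 1.25 × 60 = 75 kips.
a = T/(0.85 f'_c b) = 75/(0.85 × 3.1 × 19.3) = 1.475 in.
M_n = T(d − a/2) = 75 × (13 − 0.7375) = 919.7 kip·in.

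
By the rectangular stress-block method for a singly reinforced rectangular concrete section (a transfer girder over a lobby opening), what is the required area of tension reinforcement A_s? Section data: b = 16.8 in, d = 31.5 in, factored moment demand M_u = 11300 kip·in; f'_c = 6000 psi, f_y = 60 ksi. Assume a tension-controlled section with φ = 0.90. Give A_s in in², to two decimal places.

M_n = M_u/φ = 11300/0.90 = 12555.6 kip·in.
From M_n = 0.85 f'_c a b (d − a/2):
a = d − √(d² − 2M_n/(0.85 f'_c b)) = 31.5 − √(31.5² − 2 × 12555.6/(0.85 × 6 × 16.8)) = 5.058 in.
A_s = 0.85 f'_c a b / f_y = 0.85 × 6 × 5.058 × 16.8 / 60 = 7.223 in².

A_s ≈ 7.22 in²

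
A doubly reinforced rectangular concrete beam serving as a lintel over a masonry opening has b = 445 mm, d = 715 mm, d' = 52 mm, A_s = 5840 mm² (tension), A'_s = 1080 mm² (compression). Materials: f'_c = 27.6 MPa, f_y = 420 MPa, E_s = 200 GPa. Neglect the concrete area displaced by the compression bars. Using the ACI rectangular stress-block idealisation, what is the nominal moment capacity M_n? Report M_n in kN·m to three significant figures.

M_n ≈ 1540 kN·m

Assume both tension and compression steel yield.
Net tension couple steel: A_s − A'_s = 4760 mm².
a = (A_s − A'_s) f_y / (0.85 f'_c b) = 1999200/(0.85 × 27.6 × 445) = 191.50 mm.
c = a/β₁ = 191.50/0.85 = 225.29 mm; ε'_s = 0.003(c − d')/c = 0.0023 ≥ f_y/E_s = 0.0021, so compression steel does yield.
M_n = (A_s − A'_s) f_y (d − a/2) + A'_s f_y (d − d') = [1999200 × (715 − 95.75) + 453600 × (715 − 52)] × 10⁻⁶ = 1238.00 + 300.74 = 1538.74 kN·m.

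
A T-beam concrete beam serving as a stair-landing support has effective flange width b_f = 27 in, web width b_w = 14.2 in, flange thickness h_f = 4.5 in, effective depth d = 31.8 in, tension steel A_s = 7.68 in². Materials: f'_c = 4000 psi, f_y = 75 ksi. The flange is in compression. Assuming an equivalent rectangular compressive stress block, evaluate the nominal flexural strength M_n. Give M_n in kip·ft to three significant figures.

M_n ≈ 1360 kip·ft

Tension: T = A_s f_y = 7.68 × 75 = 576 kips.
Try a within the flange: a = T/(0.85 f'_c b_f) = 576/(0.85 × 4 × 27) = 6.275 in.
a = 6.275 > h_f = 4.5 in: the block extends into the web. Split into flange-overhang and web parts.
C_f = 0.85 f'_c (b_f − b_w) h_f = 0.85 × 4 × (27 − 14.2) × 4.5 = 195.8 kips.
Remaining web compression depth: a_w = (T − C_f)/(0.85 f'_c b_w) = (576 − 195.8)/(0.85 × 4 × 14.2) = 7.875 in.
M_n = C_f(d − h_f/2) + (T − C_f)(d − a_w/2) = 195.8 × (31.8 − 2.25) + 380.2 × (31.8 − 3.9375) = 5785.9 + 10593.3 = 16379.2 kip·in.
M_n = 16379.2/12 = 1364.93 kip·ft.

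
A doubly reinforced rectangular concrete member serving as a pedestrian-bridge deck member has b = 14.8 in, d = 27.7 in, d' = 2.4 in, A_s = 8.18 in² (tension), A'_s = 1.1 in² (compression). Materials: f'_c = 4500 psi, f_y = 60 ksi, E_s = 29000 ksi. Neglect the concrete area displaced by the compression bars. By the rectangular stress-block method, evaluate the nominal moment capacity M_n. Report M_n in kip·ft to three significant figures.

M_n ≈ 987 kip·ft

Assume both steels yield.
a = (A_s − A'_s) f_y/(0.85 f'_c b) = (8.18 − 1.1) × 60/(0.85 × 4.5 × 14.8) = 7.504 in.
c = a/β₁ = 7.504/0.825 = 9.096 in; ε'_s = 0.003(c − d')/c = 0.0022 ≥ ε_y = 0.0021, so the compression steel yields.
M_n = (A_s − A'_s) f_y (d − a/2) + A'_s f_y (d − d') = 424.8 × (27.7 − 3.752) + 66 × (27.7 − 2.4) = 10173.1 + 1669.8 = 11842.9 kip·in = 11842.9/12 = 986.91 kip·ft.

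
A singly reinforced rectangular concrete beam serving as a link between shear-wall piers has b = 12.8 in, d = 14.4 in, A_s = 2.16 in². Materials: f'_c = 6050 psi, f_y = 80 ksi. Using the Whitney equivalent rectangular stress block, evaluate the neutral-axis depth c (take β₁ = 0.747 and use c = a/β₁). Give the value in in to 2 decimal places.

T = A_s f_y = 2.16 × 80 = 172.8 kips.
a = T/(0.85 f'_c b) = 172.8/(0.85 × 6.05 × 12.8) = 2.6252 in.
With β₁ = 0.747, c = a/β₁ = 2.6252/0.747 = 3.51 in.

c ≈ 3.51 in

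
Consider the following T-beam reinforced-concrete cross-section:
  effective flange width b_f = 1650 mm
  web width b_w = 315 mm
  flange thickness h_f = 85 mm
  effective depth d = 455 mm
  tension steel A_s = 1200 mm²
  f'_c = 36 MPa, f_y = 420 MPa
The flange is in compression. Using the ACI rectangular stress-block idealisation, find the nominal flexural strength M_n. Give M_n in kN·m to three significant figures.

Tension: T = A_s f_y = 1200 × 420 = 504000 N.
Try a within the flange: a = T/(0.85 f'_c b_f) = 504000/(0.85 × 36 × 1650) = 9.98 mm.
Since a = 9.98 ≤ h_f = 85 mm, the stress block lies entirely in the flange; analyse as a rectangular beam of width b_f.
M_n = T(d − a/2) = 504000 × (455 − 4.99) = 226.81 × 10⁶ N·mm.
M_n = 226.81 kN·m.

M_n ≈ 227 kN·m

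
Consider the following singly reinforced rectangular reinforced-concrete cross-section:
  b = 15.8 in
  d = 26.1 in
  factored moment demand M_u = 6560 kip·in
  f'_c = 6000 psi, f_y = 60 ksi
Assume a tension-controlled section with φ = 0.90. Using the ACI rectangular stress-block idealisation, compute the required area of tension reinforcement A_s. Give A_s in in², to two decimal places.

M_n = M_u/φ = 6560/0.90 = 7288.89 kip·in.
From M_n = 0.85 f'_c a b (d − a/2):
a = d − √(d² − 2M_n/(0.85 f'_c b)) = 26.1 − √(26.1² − 2 × 7288.89/(0.85 × 6 × 15.8)) = 3.733 in.
A_s = 0.85 f'_c a b / f_y = 0.85 × 6 × 3.733 × 15.8 / 60 = 5.013 in².

A_s ≈ 5.01 in²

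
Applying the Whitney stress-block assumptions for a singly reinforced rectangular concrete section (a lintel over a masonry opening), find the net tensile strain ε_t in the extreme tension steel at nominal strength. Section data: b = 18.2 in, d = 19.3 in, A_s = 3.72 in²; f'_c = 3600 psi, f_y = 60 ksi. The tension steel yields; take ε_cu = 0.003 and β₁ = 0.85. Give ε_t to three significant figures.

ε_t ≈ 0.00928

a = A_s f_y/(0.85 f'_c b) = 4.008 in.
β₁ = 0.85, so c = a/β₁ = 4.008/0.85 = 4.715 in.
From the linear strain diagram with ε_cu = 0.003: ε_t = 0.003 (d − c)/c = 0.003 × (19.3 − 4.715)/4.715 = 0.00928.
Since ε_t ≥ 0.005, the section is tension-controlled.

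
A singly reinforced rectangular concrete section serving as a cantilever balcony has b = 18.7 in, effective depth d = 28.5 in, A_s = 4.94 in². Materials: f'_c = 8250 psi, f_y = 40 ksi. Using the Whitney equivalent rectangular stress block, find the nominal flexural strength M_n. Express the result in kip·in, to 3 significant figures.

T = A_s f_y = 4.94 × 40 = 197.6 kips.
a = T/(0.85 f'_c b) = 197.6/(0.85 × 8.25 × 18.7) = 1.507 in.
M_n = T(d − a/2) = 197.6 × (28.5 − 0.7535) = 5482.7 kip·in.

M_n ≈ 5480 kip·in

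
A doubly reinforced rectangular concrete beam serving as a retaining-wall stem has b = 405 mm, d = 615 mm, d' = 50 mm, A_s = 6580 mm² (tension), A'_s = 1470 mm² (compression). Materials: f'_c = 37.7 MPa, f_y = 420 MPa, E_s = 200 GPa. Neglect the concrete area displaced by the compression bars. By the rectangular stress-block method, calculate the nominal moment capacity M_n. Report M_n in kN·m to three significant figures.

Assume both tension and compression steel yield.
Net tension couple steel: A_s − A'_s = 5110 mm².
a = (A_s − A'_s) f_y / (0.85 f'_c b) = 2146200/(0.85 × 37.7 × 405) = 165.37 mm.
c = a/β₁ = 165.37/0.781 = 211.74 mm; ε'_s = 0.003(c − d')/c = 0.0023 ≥ f_y/E_s = 0.0021, so compression steel does yield.
M_n = (A_s − A'_s) f_y (d − a/2) + A'_s f_y (d − d') = [2146200 × (615 − 82.685) + 617400 × (615 − 50)] × 10⁻⁶ = 1142.45 + 348.83 = 1491.28 kN·m.

M_n ≈ 1490 kN·m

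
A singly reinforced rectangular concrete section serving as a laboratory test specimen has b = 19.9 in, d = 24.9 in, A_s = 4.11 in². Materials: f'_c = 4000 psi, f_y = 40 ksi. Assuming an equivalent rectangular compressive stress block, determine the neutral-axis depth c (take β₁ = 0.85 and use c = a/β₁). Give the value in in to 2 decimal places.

T = A_s f_y = 4.11 × 40 = 164.4 kips.
a = T/(0.85 f'_c b) = 164.4/(0.85 × 4 × 19.9) = 2.4298 in.
With β₁ = 0.85, c = a/β₁ = 2.4298/0.85 = 2.86 in.

c ≈ 2.86 in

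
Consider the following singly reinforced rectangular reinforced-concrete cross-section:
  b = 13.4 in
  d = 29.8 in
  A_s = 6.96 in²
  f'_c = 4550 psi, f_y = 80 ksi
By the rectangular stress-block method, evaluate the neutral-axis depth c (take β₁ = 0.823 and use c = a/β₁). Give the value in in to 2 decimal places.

T = A_s f_y = 6.96 × 80 = 556.8 kips.
a = T/(0.85 f'_c b) = 556.8/(0.85 × 4.55 × 13.4) = 10.7440 in.
With β₁ = 0.823, c = a/β₁ = 10.7440/0.823 = 13.05 in.

c ≈ 13.05 in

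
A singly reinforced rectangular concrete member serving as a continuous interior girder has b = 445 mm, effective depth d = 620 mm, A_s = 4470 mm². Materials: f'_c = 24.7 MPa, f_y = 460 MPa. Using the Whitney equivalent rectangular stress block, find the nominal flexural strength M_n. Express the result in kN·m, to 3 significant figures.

M_n ≈ 1050 kN·m

T = A_s f_y = 4470 × 460 = 2056200 N = 2056.2 kN.
From C = T: a = T/(0.85 f'_c b) = 2056200/(0.85 × 24.7 × 445) = 220.08 mm.
M_n = T(d − a/2) = 2056.2 kN × (620 − 110.04) mm = 1048.58 kN·m.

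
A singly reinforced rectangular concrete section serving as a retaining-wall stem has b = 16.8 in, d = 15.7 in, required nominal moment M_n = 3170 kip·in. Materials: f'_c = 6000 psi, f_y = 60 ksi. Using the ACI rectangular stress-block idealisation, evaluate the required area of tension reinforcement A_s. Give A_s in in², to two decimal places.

From M_n = 0.85 f'_c a b (d − a/2):
a = d − √(d² − 2M_n/(0.85 f'_c b)) = 15.7 − √(15.7² − 2 × 3170/(0.85 × 6 × 16.8)) = 2.566 in.
A_s = 0.85 f'_c a b / f_y = 0.85 × 6 × 2.566 × 16.8 / 60 = 3.664 in².

A_s ≈ 3.66 in²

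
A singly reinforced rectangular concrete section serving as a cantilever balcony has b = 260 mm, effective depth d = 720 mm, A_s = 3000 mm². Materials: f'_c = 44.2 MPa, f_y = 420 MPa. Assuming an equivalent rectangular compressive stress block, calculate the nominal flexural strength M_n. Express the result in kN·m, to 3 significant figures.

T = A_s f_y = 3000 × 420 = 1260000 N = 1260 kN.
From C = T: a = T/(0.85 f'_c b) = 1260000/(0.85 × 44.2 × 260) = 128.99 mm.
M_n = T(d − a/2) = 1260 kN × (720 − 64.495) mm = 825.94 kN·m.

M_n ≈ 826 kN·m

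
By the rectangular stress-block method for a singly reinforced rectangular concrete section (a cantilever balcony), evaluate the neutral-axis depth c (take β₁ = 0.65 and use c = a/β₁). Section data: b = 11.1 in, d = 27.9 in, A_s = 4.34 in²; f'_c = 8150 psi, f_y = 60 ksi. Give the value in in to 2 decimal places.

c ≈ 5.21 in

T = A_s f_y = 4.34 × 60 = 260.4 kips.
a = T/(0.85 f'_c b) = 260.4/(0.85 × 8.15 × 11.1) = 3.3864 in.
With β₁ = 0.65, c = a/β₁ = 3.3864/0.65 = 5.21 in.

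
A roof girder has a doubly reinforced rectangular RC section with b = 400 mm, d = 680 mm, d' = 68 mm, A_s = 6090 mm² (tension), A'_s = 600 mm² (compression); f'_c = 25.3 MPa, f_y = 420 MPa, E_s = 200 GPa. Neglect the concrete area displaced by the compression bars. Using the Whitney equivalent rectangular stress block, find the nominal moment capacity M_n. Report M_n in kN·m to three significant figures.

M_n ≈ 1410 kN·m

Assume both tension and compression steel yield.
Net tension couple steel: A_s − A'_s = 5490 mm².
a = (A_s − A'_s) f_y / (0.85 f'_c b) = 2305800/(0.85 × 25.3 × 400) = 268.05 mm.
c = a/β₁ = 268.05/0.85 = 315.35 mm; ε'_s = 0.003(c − d')/c = 0.0024 ≥ f_y/E_s = 0.0021, so compression steel does yield.
M_n = (A_s − A'_s) f_y (d − a/2) + A'_s f_y (d − d') = [2305800 × (680 − 134.025) + 252000 × (680 − 68)] × 10⁻⁶ = 1258.91 + 154.22 = 1413.13 kN·m.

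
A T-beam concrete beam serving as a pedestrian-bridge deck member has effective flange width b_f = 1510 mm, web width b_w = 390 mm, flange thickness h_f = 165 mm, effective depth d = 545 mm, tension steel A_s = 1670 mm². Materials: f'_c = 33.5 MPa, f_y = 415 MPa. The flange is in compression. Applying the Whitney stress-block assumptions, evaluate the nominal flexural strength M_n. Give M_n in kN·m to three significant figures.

M_n ≈ 372 kN·m

Tension: T = A_s f_y = 1670 × 415 = 693050 N.
Try a within the flange: a = T/(0.85 f'_c b_f) = 693050/(0.85 × 33.5 × 1510) = 16.12 mm.
Since a = 16.12 ≤ h_f = 165 mm, the stress block lies entirely in the flange; analyse as a rectangular beam of width b_f.
M_n = T(d − a/2) = 693050 × (545 − 8.06) = 372.13 × 10⁶ N·mm.
M_n = 372.13 kN·m.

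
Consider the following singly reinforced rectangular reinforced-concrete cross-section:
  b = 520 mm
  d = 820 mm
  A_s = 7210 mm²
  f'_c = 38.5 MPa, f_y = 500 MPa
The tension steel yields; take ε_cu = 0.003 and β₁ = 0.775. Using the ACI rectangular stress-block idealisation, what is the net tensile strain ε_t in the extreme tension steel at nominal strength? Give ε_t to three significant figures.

ε_t ≈ 0.00600

a = A_s f_y/(0.85 f'_c b) = 211.85 mm.
β₁ = 0.775, so c = a/β₁ = 211.85/0.775 = 273.35 mm.
From the linear strain diagram with ε_cu = 0.003: ε_t = 0.003 (d − c)/c = 0.003 × (820 − 273.35)/273.35 = 0.00600.
Since ε_t ≥ 0.005, the section is tension-controlled.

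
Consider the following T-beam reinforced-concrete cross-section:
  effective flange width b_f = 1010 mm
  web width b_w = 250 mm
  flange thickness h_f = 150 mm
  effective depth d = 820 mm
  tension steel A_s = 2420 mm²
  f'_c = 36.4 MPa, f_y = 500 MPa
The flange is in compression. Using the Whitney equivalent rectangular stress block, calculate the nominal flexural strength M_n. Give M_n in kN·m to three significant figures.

Tension: T = A_s f_y = 2420 × 500 = 1210000 N.
Try a within the flange: a = T/(0.85 f'_c b_f) = 1210000/(0.85 × 36.4 × 1010) = 38.72 mm.
Since a = 38.72 ≤ h_f = 150 mm, the stress block lies entirely in the flange; analyse as a rectangular beam of width b_f.
M_n = T(d − a/2) = 1210000 × (820 − 19.36) = 968.77 × 10⁶ N·mm.
M_n = 968.77 kN·m.

M_n ≈ 969 kN·m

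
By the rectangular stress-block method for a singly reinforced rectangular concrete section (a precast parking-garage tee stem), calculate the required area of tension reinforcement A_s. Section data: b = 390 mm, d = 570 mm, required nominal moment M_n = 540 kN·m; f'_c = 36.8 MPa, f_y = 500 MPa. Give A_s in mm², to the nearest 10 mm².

With M_n = 0.85 f'_c a b (d − a/2), solve the quadratic for a:
a = d − √(d² − 2M_n/(0.85 f'_c b)) = 570 − √(570² − 2 × 540×10⁶/(0.85 × 36.8 × 390)) = 83.82 mm.
A_s = 0.85 f'_c a b / f_y = 0.85 × 36.8 × 83.82 × 390 / 500 = 2045.1 mm².

A_s ≈ 2050 mm²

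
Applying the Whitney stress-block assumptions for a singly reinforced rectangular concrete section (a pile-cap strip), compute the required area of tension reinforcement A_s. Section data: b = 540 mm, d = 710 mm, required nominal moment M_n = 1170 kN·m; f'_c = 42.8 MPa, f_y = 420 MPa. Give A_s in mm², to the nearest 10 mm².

A_s ≈ 4190 mm²

With M_n = 0.85 f'_c a b (d − a/2), solve the quadratic for a:
a = d − √(d² − 2M_n/(0.85 f'_c b)) = 710 − √(710² − 2 × 1170×10⁶/(0.85 × 42.8 × 540)) = 89.53 mm.
A_s = 0.85 f'_c a b / f_y = 0.85 × 42.8 × 89.53 × 540 / 420 = 4187.7 mm².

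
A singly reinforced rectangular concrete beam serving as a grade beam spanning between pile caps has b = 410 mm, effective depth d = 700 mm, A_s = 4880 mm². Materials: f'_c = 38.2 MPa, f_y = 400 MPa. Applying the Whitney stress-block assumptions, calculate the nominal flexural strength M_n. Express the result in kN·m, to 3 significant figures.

M_n ≈ 1220 kN·m

T = A_s f_y = 4880 × 400 = 1952000 N = 1952 kN.
From C = T: a = T/(0.85 f'_c b) = 1952000/(0.85 × 38.2 × 410) = 146.63 mm.
M_n = T(d − a/2) = 1952 kN × (700 − 73.315) mm = 1223.29 kN·m.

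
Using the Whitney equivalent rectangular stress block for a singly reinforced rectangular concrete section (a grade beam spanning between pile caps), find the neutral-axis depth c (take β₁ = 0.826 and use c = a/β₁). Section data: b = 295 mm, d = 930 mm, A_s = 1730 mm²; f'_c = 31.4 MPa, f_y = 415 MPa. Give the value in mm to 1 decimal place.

T = A_s f_y = 1730 × 415 = 717950 N = 717.95 kN.
Setting C = 0.85 f'_c a b equal to T: a = 717950/(0.85 × 31.4 × 295) = 91.185 mm.
With β₁ = 0.826, c = a/β₁ = 91.185/0.826 = 110.4 mm.

c ≈ 110.4 mm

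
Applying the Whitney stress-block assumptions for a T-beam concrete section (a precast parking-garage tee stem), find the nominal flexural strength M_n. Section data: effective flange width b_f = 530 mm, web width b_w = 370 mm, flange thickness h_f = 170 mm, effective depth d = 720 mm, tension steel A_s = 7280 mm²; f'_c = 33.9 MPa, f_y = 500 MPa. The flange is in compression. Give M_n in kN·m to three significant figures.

Tension: T = A_s f_y = 7280 × 500 = 3640000 N.
Try a within the flange: a = T/(0.85 f'_c b_f) = 3640000/(0.85 × 33.9 × 530) = 238.35 mm.
a = 238.35 > h_f = 170 mm: the block extends into the web. Split into flange-overhang and web parts.
C_f = 0.85 f'_c (b_f − b_w) h_f = 0.85 × 33.9 × (530 − 370) × 170 = 783768 N.
Remaining web compression depth: a_w = (T − C_f)/(0.85 f'_c b_w) = (3640000 − 783768)/(0.85 × 33.9 × 370) = 267.90 mm.
M_n = C_f(d − h_f/2) + (T − C_f)(d − a_w/2) = 783768 × (720 − 85) + 2856232 × (720 − 133.95) = 497.69 + 1673.89 = 2171.58 × 10⁶ N·mm.
M_n = 2171.58 kN·m.

M_n ≈ 2170 kN·m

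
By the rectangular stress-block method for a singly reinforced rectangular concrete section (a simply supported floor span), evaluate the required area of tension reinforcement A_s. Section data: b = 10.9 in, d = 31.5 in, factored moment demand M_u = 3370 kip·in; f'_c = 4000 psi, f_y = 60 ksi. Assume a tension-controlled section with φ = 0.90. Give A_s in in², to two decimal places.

A_s ≈ 2.09 in²

M_n = M_u/φ = 3370/0.90 = 3744.44 kip·in.
From M_n = 0.85 f'_c a b (d − a/2):
a = d − √(d² − 2M_n/(0.85 f'_c b)) = 31.5 − √(31.5² − 2 × 3744.44/(0.85 × 4 × 10.9)) = 3.390 in.
A_s = 0.85 f'_c a b / f_y = 0.85 × 4 × 3.390 × 10.9 / 60 = 2.094 in².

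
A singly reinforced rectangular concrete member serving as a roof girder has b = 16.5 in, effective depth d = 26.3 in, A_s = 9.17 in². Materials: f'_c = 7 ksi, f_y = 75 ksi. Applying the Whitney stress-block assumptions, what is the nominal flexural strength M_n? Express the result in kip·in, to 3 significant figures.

T = A_s f_y = 9.17 × 75 = 687.75 kips.
a = T/(0.85 f'_c b) = 687.75/(0.85 × 7 × 16.5) = 7.005 in.
M_n = T(d − a/2) = 687.75 × (26.3 − 3.5025) = 15679.0 kip·in.

M_n ≈ 15700 kip·in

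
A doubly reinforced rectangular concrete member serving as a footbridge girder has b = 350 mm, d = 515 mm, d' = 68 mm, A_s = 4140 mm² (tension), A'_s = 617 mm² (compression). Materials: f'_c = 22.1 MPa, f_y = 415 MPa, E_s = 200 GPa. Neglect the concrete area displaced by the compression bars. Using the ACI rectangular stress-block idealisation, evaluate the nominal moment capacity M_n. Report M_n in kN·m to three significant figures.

Assume both tension and compression steel yield.
Net tension couple steel: A_s − A'_s = 3523 mm².
a = (A_s − A'_s) f_y / (0.85 f'_c b) = 1462045/(0.85 × 22.1 × 350) = 222.37 mm.
c = a/β₁ = 222.37/0.85 = 261.61 mm; ε'_s = 0.003(c − d')/c = 0.0022 ≥ f_y/E_s = 0.0021, so compression steel does yield.
M_n = (A_s − A'_s) f_y (d − a/2) + A'_s f_y (d − d') = [1462045 × (515 − 111.185) + 256055 × (515 − 68)] × 10⁻⁶ = 590.40 + 114.46 = 704.86 kN·m.

M_n ≈ 705 kN·m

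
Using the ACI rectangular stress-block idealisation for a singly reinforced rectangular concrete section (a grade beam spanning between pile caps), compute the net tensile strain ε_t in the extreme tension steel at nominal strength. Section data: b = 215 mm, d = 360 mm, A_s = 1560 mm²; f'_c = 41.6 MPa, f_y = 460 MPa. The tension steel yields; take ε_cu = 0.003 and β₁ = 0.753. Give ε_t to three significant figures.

a = A_s f_y/(0.85 f'_c b) = 94.39 mm.
β₁ = 0.753, so c = a/β₁ = 94.39/0.753 = 125.35 mm.
From the linear strain diagram with ε_cu = 0.003: ε_t = 0.003 (d − c)/c = 0.003 × (360 − 125.35)/125.35 = 0.00562.
Since ε_t ≥ 0.005, the section is tension-controlled.

ε_t ≈ 0.00562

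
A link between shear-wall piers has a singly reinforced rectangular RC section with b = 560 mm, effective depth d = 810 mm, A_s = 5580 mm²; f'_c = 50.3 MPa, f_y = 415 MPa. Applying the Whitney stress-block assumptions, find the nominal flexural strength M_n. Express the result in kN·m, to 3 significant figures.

M_n ≈ 1760 kN·m

T = A_s f_y = 5580 × 415 = 2315700 N = 2315.7 kN.
From C = T: a = T/(0.85 f'_c b) = 2315700/(0.85 × 50.3 × 560) = 96.72 mm.
M_n = T(d − a/2) = 2315.7 kN × (810 − 48.36) mm = 1763.73 kN·m.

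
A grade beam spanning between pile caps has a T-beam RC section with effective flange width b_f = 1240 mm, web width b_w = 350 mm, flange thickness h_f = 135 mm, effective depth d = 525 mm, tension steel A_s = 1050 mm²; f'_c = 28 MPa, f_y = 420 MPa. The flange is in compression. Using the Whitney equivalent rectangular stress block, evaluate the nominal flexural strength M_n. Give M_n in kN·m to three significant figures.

M_n ≈ 228 kN·m

Tension: T = A_s f_y = 1050 × 420 = 441000 N.
Try a within the flange: a = T/(0.85 f'_c b_f) = 441000/(0.85 × 28 × 1240) = 14.94 mm.
Since a = 14.94 ≤ h_f = 135 mm, the stress block lies entirely in the flange; analyse as a rectangular beam of width b_f.
M_n = T(d − a/2) = 441000 × (525 − 7.47) = 228.23 × 10⁶ N·mm.
M_n = 228.23 kN·m.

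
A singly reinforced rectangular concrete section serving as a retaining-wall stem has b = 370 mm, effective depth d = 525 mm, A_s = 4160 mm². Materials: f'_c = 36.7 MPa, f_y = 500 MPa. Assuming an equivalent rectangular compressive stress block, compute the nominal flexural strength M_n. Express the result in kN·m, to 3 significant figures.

M_n ≈ 905 kN·m

T = A_s f_y = 4160 × 500 = 2080000 N = 2080 kN.
From C = T: a = T/(0.85 f'_c b) = 2080000/(0.85 × 36.7 × 370) = 180.21 mm.
M_n = T(d − a/2) = 2080 kN × (525 − 90.105) mm = 904.58 kN·m.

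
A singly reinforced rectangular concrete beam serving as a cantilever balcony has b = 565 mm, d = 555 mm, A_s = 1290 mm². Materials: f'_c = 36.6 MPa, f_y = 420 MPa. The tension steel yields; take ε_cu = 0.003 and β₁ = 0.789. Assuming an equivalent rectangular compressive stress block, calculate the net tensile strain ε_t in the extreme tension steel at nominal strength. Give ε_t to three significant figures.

ε_t ≈ 0.0396

a = A_s f_y/(0.85 f'_c b) = 30.82 mm.
β₁ = 0.789, so c = a/β₁ = 30.82/0.789 = 39.06 mm.
From the linear strain diagram with ε_cu = 0.003: ε_t = 0.003 (d − c)/c = 0.003 × (555 − 39.06)/39.06 = 0.0396.
Since ε_t ≥ 0.005, the section is tension-controlled.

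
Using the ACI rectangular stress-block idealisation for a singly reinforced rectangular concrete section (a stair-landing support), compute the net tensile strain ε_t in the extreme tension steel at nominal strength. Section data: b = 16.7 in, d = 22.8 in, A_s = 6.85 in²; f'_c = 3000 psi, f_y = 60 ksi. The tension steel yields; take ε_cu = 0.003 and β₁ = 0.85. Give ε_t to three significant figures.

ε_t ≈ 0.00302

a = A_s f_y/(0.85 f'_c b) = 9.651 in.
β₁ = 0.85, so c = a/β₁ = 9.651/0.85 = 11.354 in.
From the linear strain diagram with ε_cu = 0.003: ε_t = 0.003 (d − c)/c = 0.003 × (22.8 − 11.354)/11.354 = 0.00302.
ε_t < 0.004 — the section is over-reinforced for flexure under ACI limits.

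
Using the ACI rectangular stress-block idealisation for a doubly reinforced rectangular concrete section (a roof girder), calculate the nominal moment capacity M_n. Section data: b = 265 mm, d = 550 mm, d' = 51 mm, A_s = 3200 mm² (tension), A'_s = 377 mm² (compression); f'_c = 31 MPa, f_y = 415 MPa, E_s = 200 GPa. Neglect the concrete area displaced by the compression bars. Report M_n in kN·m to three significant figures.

Assume both tension and compression steel yield.
Net tension couple steel: A_s − A'_s = 2823 mm².
a = (A_s − A'_s) f_y / (0.85 f'_c b) = 1171545/(0.85 × 31 × 265) = 167.78 mm.
c = a/β₁ = 167.78/0.829 = 202.39 mm; ε'_s = 0.003(c − d')/c = 0.0022 ≥ f_y/E_s = 0.0021, so compression steel does yield.
M_n = (A_s − A'_s) f_y (d − a/2) + A'_s f_y (d − d') = [1171545 × (550 − 83.89) + 156455 × (550 − 51)] × 10⁻⁶ = 546.07 + 78.07 = 624.14 kN·m.

M_n ≈ 624 kN·m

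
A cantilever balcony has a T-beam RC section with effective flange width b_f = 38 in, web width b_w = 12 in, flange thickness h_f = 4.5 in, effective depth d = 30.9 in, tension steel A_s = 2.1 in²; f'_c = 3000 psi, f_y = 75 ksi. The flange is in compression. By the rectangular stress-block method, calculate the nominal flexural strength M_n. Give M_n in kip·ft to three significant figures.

Tension: T = A_s f_y = 2.1 × 75 = 157.5 kips.
Try a within the flange: a = T/(0.85 f'_c b_f) = 157.5/(0.85 × 3 × 38) = 1.625 in.
Since a = 1.625 ≤ h_f = 4.5 in, the stress block lies entirely in the flange; analyse as a rectangular beam of width b_f.
M_n = T(d − a/2) = 157.5 × (30.9 − 0.8125) = 4738.8 kip·in.
M_n = 4738.8/12 = 394.90 kip·ft.

M_n ≈ 395 kip·ft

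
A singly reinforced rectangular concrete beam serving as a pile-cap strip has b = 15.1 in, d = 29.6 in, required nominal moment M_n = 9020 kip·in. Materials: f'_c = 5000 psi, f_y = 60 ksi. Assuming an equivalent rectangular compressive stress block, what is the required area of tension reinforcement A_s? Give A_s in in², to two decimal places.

From M_n = 0.85 f'_c a b (d − a/2):
a = d − √(d² − 2M_n/(0.85 f'_c b)) = 29.6 − √(29.6² − 2 × 9020/(0.85 × 5 × 15.1)) = 5.206 in.
A_s = 0.85 f'_c a b / f_y = 0.85 × 5 × 5.206 × 15.1 / 60 = 5.568 in².

A_s ≈ 5.57 in²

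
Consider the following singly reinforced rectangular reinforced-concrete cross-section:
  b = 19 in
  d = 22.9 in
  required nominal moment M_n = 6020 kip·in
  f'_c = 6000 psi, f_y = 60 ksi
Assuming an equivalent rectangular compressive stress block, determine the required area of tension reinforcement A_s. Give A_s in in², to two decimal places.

From M_n = 0.85 f'_c a b (d − a/2):
a = d − √(d² − 2M_n/(0.85 f'_c b)) = 22.9 − √(22.9² − 2 × 6020/(0.85 × 6 × 19)) = 2.896 in.
A_s = 0.85 f'_c a b / f_y = 0.85 × 6 × 2.896 × 19 / 60 = 4.677 in².

A_s ≈ 4.68 in²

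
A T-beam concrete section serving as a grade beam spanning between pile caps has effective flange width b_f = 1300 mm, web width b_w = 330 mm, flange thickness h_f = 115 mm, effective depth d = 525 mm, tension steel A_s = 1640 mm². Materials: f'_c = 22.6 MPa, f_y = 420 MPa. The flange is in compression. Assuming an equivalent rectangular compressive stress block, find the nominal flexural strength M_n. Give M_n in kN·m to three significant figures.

M_n ≈ 352 kN·m

Tension: T = A_s f_y = 1640 × 420 = 688800 N.
Try a within the flange: a = T/(0.85 f'_c b_f) = 688800/(0.85 × 22.6 × 1300) = 27.58 mm.
Since a = 27.58 ≤ h_f = 115 mm, the stress block lies entirely in the flange; analyse as a rectangular beam of width b_f.
M_n = T(d − a/2) = 688800 × (525 − 13.79) = 352.12 × 10⁶ N·mm.
M_n = 352.12 kN·m.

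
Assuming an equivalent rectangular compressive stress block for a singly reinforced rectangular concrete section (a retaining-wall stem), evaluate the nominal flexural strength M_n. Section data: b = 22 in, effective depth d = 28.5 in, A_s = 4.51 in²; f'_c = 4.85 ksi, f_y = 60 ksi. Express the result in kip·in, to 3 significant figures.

T = A_s f_y = 4.51 × 60 = 270.6 kips.
a = T/(0.85 f'_c b) = 270.6/(0.85 × 4.85 × 22) = 2.984 in.
M_n = T(d − a/2) = 270.6 × (28.5 − 1.492) = 7308.4 kip·in.

M_n ≈ 7310 kip·in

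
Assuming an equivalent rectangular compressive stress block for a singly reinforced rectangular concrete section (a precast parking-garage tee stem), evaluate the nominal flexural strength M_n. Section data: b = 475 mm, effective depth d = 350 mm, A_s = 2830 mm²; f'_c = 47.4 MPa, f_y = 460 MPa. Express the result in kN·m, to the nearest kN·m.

T = A_s f_y = 2830 × 460 = 1301800 N = 1301.8 kN.
From C = T: a = T/(0.85 f'_c b) = 1301800/(0.85 × 47.4 × 475) = 68.02 mm.
M_n = T(d − a/2) = 1301.8 kN × (350 − 34.01) mm = 411.36 kN·m.

M_n ≈ 411 kN·m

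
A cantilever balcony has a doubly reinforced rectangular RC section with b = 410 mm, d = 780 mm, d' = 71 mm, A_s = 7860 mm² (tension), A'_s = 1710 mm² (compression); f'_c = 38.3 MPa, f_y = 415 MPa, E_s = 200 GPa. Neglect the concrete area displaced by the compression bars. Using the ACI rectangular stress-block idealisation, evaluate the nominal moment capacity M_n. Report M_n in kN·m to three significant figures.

M_n ≈ 2250 kN·m

Assume both tension and compression steel yield.
Net tension couple steel: A_s − A'_s = 6150 mm².
a = (A_s − A'_s) f_y / (0.85 f'_c b) = 2552250/(0.85 × 38.3 × 410) = 191.21 mm.
c = a/β₁ = 191.21/0.776 = 246.40 mm; ε'_s = 0.003(c − d')/c = 0.0021 ≥ f_y/E_s = 0.0021, so compression steel does yield.
M_n = (A_s − A'_s) f_y (d − a/2) + A'_s f_y (d − d') = [2552250 × (780 − 95.605) + 709650 × (780 − 71)] × 10⁻⁶ = 1746.75 + 503.14 = 2249.89 kN·m.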